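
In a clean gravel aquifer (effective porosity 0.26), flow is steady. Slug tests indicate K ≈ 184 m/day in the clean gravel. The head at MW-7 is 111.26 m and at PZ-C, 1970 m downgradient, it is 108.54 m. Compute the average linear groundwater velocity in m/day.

0.977

Hydraulic gradient i = (111.26 − 108.54) / 1970 = 2.72 / 1970 = 0.001381.
Darcy flux q = K · i = 184.0 × 0.001381 = 0.2541 m/day.
Seepage velocity v = q / n_e = 0.2541 / 0.26 = 0.9771 m/day.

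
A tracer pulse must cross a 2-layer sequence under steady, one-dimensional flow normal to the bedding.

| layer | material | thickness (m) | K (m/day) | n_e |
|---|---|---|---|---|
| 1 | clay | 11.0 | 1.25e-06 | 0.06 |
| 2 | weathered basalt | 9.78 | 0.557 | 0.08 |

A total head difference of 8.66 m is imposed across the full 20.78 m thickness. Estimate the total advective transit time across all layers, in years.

With flow normal to the layers, continuity requires the same specific discharge q through every layer.
Σ(b_i/K_i) = 11.0/1.25e-06 + 9.78/0.557 = 8.800e+06 d.
q = Δh / Σ(b_i/K_i) = 8.66 / 8.800e+06 = 9.841e-07 m/day.
In each layer the seepage velocity is v_i = q/n_i, so the layer transit time is t_i = b_i·n_i / q:
  layer 1 (clay): t_1 = 11.0 × 0.06 / 9.841e-07 = 6.707e+05 d
  layer 2 (weathered basalt): t_2 = 9.78 × 0.08 / 9.841e-07 = 7.951e+05 d
Total t = Σ t_i = 1.466e+06 days = 4013 years.

4010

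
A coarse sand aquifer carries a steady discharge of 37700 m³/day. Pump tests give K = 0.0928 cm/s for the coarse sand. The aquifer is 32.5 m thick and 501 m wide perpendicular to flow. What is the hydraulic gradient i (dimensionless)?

0.0289

Convert K: 0.0928 cm/s × 864 = 80.18 m/day.
Cross-sectional area A = 501 × 32.5 = 16282 m².
From Q = K·A·i, i = Q / (K·A) = 37700 / (80.18 × 16282) = 0.02888.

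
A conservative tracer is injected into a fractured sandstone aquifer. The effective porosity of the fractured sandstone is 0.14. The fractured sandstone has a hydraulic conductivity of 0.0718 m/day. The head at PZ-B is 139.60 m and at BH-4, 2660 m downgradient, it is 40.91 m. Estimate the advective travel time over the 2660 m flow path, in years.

383

Hydraulic gradient i = (139.60 − 40.91) / 2660 = 98.69 / 2660 = 0.03710.
Darcy flux q = K · i = 0.07180 × 0.03710 = 0.002664 m/day.
Seepage velocity v = q / n_e = 0.002664 / 0.14 = 0.01903 m/day.
Travel time t = L / v = 2660 / 0.01903 = 1.398e+05 days = 382.7 years.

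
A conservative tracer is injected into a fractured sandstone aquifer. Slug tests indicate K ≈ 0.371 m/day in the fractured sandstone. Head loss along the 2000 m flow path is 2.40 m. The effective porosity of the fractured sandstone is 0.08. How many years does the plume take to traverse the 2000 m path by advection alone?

984

Hydraulic gradient i = Δh / L = 2.40 / 2000 = 0.001200.
Darcy flux q = K · i = 0.3710 × 0.001200 = 0.0004452 m/day.
Seepage velocity v = q / n_e = 0.0004452 / 0.08 = 0.005565 m/day.
Travel time t = L / v = 2000 / 0.005565 = 3.594e+05 days = 984.0 years.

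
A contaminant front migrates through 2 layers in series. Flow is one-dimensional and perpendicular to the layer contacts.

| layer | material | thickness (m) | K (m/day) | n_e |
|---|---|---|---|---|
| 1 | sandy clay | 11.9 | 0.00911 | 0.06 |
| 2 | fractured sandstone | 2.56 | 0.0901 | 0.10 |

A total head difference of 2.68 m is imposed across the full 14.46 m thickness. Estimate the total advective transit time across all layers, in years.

With flow normal to the layers, continuity requires the same specific discharge q through every layer.
Σ(b_i/K_i) = 11.9/0.00911 + 2.56/0.0901 = 1335 d.
q = Δh / Σ(b_i/K_i) = 2.68 / 1335 = 0.002008 m/day.
In each layer the seepage velocity is v_i = q/n_i, so the layer transit time is t_i = b_i·n_i / q:
  layer 1 (sandy clay): t_1 = 11.9 × 0.06 / 0.002008 = 355.6 d
  layer 2 (fractured sandstone): t_2 = 2.56 × 0.10 / 0.002008 = 127.5 d
Total t = Σ t_i = 483.1 days = 1.323 years.

1.32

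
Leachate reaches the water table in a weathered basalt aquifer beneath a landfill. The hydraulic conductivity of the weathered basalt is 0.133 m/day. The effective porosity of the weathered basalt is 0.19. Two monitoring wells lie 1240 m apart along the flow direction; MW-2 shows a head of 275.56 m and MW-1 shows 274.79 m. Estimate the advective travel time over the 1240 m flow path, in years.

Hydraulic gradient i = (275.56 − 274.79) / 1240 = 0.77 / 1240 = 0.0006210.
Darcy flux q = K · i = 0.1330 × 0.0006210 = 8.259e-05 m/day.
Seepage velocity v = q / n_e = 8.259e-05 / 0.19 = 0.0004347 m/day.
Travel time t = L / v = 1240 / 0.0004347 = 2.853e+06 days = 7810 years.

7810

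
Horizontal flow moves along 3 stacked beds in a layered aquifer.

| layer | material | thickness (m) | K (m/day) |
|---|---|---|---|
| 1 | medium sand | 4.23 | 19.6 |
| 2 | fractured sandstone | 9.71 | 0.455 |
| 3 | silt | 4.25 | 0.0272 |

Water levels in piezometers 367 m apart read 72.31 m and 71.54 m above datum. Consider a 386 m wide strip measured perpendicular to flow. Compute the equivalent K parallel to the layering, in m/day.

Flow is parallel to layering, so each bed carries its own Darcy discharge and the transmissivities add.
Σ(K_i·b_i) = 19.6×4.23 + 0.455×9.71 + 0.0272×4.25 = 87.44 m²/day.
Total thickness b = 18.19 m, so K_eq = Σ(K_i·b_i)/b = 4.807 m/day.

4.81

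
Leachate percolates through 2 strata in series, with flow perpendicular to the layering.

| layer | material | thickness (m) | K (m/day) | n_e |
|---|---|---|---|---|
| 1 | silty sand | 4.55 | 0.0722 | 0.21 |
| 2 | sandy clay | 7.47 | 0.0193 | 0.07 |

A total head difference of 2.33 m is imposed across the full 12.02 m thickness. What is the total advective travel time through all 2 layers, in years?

0.782

With flow normal to the layers, continuity requires the same specific discharge q through every layer.
Σ(b_i/K_i) = 4.55/0.0722 + 7.47/0.0193 = 450.1 d.
q = Δh / Σ(b_i/K_i) = 2.33 / 450.1 = 0.005177 m/day.
In each layer the seepage velocity is v_i = q/n_i, so the layer transit time is t_i = b_i·n_i / q:
  layer 1 (silty sand): t_1 = 4.55 × 0.21 / 0.005177 = 184.6 d
  layer 2 (sandy clay): t_2 = 7.47 × 0.07 / 0.005177 = 101.0 d
Total t = Σ t_i = 285.6 days = 0.7818 years.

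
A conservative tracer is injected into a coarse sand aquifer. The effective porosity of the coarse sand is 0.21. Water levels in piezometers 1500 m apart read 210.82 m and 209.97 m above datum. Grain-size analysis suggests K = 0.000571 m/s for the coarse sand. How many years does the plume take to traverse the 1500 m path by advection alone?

Convert K: 0.000571 m/s × 86400 = 49.33 m/day.
Hydraulic gradient i = (210.82 − 209.97) / 1500 = 0.85 / 1500 = 0.0005667.
Darcy flux q = K · i = 49.33 × 0.0005667 = 0.02796 m/day.
Seepage velocity v = q / n_e = 0.02796 / 0.21 = 0.1331 m/day.
Travel time t = L / v = 1500 / 0.1331 = 11268 days = 30.85 years.

30.8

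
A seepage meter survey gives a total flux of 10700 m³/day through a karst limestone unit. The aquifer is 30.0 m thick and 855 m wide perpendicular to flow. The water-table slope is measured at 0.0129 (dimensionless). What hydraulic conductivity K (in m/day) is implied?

Cross-sectional area A = 855 × 30.0 = 25650 m².
Hydraulic gradient i = 0.0129.
From Q = K·A·i, K = Q / (A·i) = 10700 / (25650 × 0.01290) = 32.34 m/day.

32.3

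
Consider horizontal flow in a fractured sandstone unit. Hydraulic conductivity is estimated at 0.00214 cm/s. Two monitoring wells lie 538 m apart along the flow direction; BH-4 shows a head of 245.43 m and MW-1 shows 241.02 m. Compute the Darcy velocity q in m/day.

0.0152

Convert K: 0.00214 cm/s × 864 = 1.849 m/day.
Hydraulic gradient i = (245.43 − 241.02) / 538 = 4.41 / 538 = 0.008197.
Specific discharge q = K · i = 1.849 × 0.008197 = 0.01516 m/day.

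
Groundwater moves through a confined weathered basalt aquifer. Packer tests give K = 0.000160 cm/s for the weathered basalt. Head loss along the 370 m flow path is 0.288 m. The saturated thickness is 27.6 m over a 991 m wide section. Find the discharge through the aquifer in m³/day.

Convert K: 0.000160 cm/s × 864 = 0.1382 m/day.
Cross-sectional area A = 991 × 27.6 = 27352 m².
Hydraulic gradient i = Δh / L = 0.288 / 370 = 0.0007784.
Darcy's law: Q = K · A · i = 0.1382 × 27352 × 0.0007784 = 2.943 m³/day.

2.94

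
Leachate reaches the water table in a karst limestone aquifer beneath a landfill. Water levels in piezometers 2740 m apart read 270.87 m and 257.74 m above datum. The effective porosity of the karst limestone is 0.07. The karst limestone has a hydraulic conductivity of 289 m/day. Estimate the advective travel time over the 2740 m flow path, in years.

Hydraulic gradient i = (270.87 − 257.74) / 2740 = 13.13 / 2740 = 0.004792.
Darcy flux q = K · i = 289.0 × 0.004792 = 1.385 m/day.
Seepage velocity v = q / n_e = 1.385 / 0.07 = 19.78 m/day.
Travel time t = L / v = 2740 / 19.78 = 138.5 days = 0.3792 years.

0.379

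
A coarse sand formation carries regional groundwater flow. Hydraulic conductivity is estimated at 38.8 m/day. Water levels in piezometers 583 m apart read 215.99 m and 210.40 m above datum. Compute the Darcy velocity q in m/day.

0.372

Hydraulic gradient i = (215.99 − 210.40) / 583 = 5.59 / 583 = 0.009588.
Specific discharge q = K · i = 38.80 × 0.009588 = 0.3720 m/day.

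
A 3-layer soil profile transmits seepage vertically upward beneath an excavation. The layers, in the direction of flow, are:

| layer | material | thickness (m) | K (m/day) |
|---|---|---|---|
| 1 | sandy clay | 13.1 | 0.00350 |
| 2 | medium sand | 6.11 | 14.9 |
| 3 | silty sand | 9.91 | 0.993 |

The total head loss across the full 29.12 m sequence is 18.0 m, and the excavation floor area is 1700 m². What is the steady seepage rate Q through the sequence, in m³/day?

Flow is perpendicular to layering, so the layers act in series and the equivalent K is the thickness-weighted harmonic mean.
Total thickness L = 13.1 + 6.11 + 9.91 = 29.12 m.
Σ(b_i/K_i) = 13.1/0.00350 + 6.11/14.9 + 9.91/0.993 = 3753 d.
K_eq = L / Σ(b_i/K_i) = 29.12 / 3753 = 0.007759 m/day.
Q = K_eq · A · (Δh/L) = 0.007759 × 1700 × (18.0/29.12) = 8.153 m³/day.

8.15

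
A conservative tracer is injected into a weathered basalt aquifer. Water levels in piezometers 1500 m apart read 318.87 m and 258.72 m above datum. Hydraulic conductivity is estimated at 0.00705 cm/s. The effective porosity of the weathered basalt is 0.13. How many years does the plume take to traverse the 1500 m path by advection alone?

2.19

Convert K: 0.00705 cm/s × 864 = 6.091 m/day.
Hydraulic gradient i = (318.87 − 258.72) / 1500 = 60.15 / 1500 = 0.04010.
Darcy flux q = K · i = 6.091 × 0.04010 = 0.2443 m/day.
Seepage velocity v = q / n_e = 0.2443 / 0.13 = 1.879 m/day.
Travel time t = L / v = 1500 / 1.879 = 798.3 days = 2.186 years.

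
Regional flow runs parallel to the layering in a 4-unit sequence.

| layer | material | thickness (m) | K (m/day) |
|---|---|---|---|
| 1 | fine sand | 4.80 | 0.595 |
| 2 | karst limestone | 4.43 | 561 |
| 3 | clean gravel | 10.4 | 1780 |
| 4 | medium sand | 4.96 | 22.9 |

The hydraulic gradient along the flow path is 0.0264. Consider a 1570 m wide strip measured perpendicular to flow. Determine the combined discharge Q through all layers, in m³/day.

875000

Flow is parallel to layering, so each bed carries its own Darcy discharge and the transmissivities add.
Σ(K_i·b_i) = 0.595×4.80 + 561×4.43 + 1780×10.4 + 22.9×4.96 = 21114 m²/day.
Hydraulic gradient i = 0.0264.
Q = Σ(K_i·b_i) · W · i = 21114 × 1570 × 0.02640 = 8.751e+05 m³/day.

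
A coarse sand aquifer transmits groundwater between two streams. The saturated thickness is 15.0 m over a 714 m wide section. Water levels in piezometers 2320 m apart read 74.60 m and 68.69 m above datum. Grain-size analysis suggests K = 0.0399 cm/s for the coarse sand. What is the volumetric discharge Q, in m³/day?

Convert K: 0.0399 cm/s × 864 = 34.47 m/day.
Cross-sectional area A = 714 × 15.0 = 10710 m².
Hydraulic gradient i = (74.60 − 68.69) / 2320 = 5.91 / 2320 = 0.002547.
Darcy's law: Q = K · A · i = 34.47 × 10710 × 0.002547 = 940.5 m³/day.

941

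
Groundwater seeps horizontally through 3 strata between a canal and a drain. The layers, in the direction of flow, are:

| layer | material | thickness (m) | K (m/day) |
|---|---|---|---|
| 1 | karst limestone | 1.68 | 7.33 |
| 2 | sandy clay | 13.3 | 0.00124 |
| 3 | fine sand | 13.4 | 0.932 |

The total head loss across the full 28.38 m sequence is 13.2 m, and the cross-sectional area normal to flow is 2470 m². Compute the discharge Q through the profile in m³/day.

3.04

Flow is perpendicular to layering, so the layers act in series and the equivalent K is the thickness-weighted harmonic mean.
Total thickness L = 1.68 + 13.3 + 13.4 = 28.38 m.
Σ(b_i/K_i) = 1.68/7.33 + 13.3/0.00124 + 13.4/0.932 = 10740 d.
K_eq = L / Σ(b_i/K_i) = 28.38 / 10740 = 0.002642 m/day.
Q = K_eq · A · (Δh/L) = 0.002642 × 2470 × (13.2/28.38) = 3.036 m³/day.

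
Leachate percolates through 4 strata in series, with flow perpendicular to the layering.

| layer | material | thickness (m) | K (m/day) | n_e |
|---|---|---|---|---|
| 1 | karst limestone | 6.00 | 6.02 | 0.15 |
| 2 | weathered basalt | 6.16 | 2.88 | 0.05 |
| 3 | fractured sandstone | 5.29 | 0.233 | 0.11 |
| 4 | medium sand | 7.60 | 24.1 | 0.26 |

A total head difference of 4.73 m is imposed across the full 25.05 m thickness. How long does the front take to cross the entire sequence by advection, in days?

With flow normal to the layers, continuity requires the same specific discharge q through every layer.
Σ(b_i/K_i) = 6.00/6.02 + 6.16/2.88 + 5.29/0.233 + 7.60/24.1 = 26.15 d.
q = Δh / Σ(b_i/K_i) = 4.73 / 26.15 = 0.1808 m/day.
In each layer the seepage velocity is v_i = q/n_i, so the layer transit time is t_i = b_i·n_i / q:
  layer 1 (karst limestone): t_1 = 6.00 × 0.15 / 0.1808 = 4.977 d
  layer 2 (weathered basalt): t_2 = 6.16 × 0.05 / 0.1808 = 1.703 d
  layer 3 (fractured sandstone): t_3 = 5.29 × 0.11 / 0.1808 = 3.218 d
  layer 4 (medium sand): t_4 = 7.60 × 0.26 / 0.1808 = 10.93 d
Total t = Σ t_i = 20.82 days.

20.8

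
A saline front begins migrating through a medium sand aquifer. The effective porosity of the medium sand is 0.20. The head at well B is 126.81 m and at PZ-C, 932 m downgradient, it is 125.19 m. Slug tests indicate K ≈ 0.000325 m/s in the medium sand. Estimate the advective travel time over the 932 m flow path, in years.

Convert K: 0.000325 m/s × 86400 = 28.08 m/day.
Hydraulic gradient i = (126.81 − 125.19) / 932 = 1.62 / 932 = 0.001738.
Darcy flux q = K · i = 28.08 × 0.001738 = 0.04881 m/day.
Seepage velocity v = q / n_e = 0.04881 / 0.20 = 0.2440 m/day.
Travel time t = L / v = 932 / 0.2440 = 3819 days = 10.46 years.

10.5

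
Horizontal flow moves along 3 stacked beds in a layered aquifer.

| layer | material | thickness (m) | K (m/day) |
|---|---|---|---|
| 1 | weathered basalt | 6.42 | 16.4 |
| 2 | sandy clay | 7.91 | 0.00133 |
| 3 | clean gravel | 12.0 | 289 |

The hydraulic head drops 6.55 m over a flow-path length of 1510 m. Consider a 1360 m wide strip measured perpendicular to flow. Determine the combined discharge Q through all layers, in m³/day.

21100

Flow is parallel to layering, so each bed carries its own Darcy discharge and the transmissivities add.
Σ(K_i·b_i) = 16.4×6.42 + 0.00133×7.91 + 289×12.0 = 3573 m²/day.
Hydraulic gradient i = Δh / L = 6.55 / 1510 = 0.004338.
Q = Σ(K_i·b_i) · W · i = 3573 × 1360 × 0.004338 = 21080 m³/day.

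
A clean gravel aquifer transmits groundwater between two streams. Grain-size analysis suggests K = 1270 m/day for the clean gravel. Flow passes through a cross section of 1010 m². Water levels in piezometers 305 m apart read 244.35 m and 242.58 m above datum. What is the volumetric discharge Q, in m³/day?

Hydraulic gradient i = (244.35 − 242.58) / 305 = 1.77 / 305 = 0.005803.
Darcy's law: Q = K · A · i = 1270 × 1010 × 0.005803 = 7444 m³/day.

7440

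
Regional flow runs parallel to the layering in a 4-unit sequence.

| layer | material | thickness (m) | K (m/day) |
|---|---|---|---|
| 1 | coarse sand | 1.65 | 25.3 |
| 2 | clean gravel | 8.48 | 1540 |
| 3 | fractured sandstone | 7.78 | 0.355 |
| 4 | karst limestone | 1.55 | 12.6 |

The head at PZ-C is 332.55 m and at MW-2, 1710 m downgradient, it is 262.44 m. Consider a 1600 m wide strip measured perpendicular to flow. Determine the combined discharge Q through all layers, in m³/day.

Flow is parallel to layering, so each bed carries its own Darcy discharge and the transmissivities add.
Σ(K_i·b_i) = 25.3×1.65 + 1540×8.48 + 0.355×7.78 + 12.6×1.55 = 13123 m²/day.
Hydraulic gradient i = (332.55 − 262.44) / 1710 = 70.11 / 1710 = 0.04100.
Q = Σ(K_i·b_i) · W · i = 13123 × 1600 × 0.04100 = 8.609e+05 m³/day.

861000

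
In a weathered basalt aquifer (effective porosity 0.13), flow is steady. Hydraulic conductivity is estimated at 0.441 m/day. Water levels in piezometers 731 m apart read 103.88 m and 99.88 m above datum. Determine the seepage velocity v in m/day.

0.0186

Hydraulic gradient i = (103.88 − 99.88) / 731 = 4 / 731 = 0.005472.
Darcy flux q = K · i = 0.4410 × 0.005472 = 0.002413 m/day.
Seepage velocity v = q / n_e = 0.002413 / 0.13 = 0.01856 m/day.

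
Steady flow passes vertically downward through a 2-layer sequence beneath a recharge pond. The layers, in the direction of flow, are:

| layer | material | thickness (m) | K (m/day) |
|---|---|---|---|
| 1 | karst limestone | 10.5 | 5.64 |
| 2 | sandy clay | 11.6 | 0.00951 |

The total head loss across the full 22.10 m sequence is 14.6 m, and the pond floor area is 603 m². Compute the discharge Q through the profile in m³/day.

7.21

Flow is perpendicular to layering, so the layers act in series and the equivalent K is the thickness-weighted harmonic mean.
Total thickness L = 10.5 + 11.6 = 22.10 m.
Σ(b_i/K_i) = 10.5/5.64 + 11.6/0.00951 = 1222 d.
K_eq = L / Σ(b_i/K_i) = 22.10 / 1222 = 0.01809 m/day.
Q = K_eq · A · (Δh/L) = 0.01809 × 603 × (14.6/22.10) = 7.207 m³/day.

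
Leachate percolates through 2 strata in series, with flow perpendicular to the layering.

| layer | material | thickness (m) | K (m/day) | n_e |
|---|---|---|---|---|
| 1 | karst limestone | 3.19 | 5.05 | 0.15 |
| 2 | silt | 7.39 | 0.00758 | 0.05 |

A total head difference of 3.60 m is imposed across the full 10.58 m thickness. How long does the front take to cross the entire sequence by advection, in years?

With flow normal to the layers, continuity requires the same specific discharge q through every layer.
Σ(b_i/K_i) = 3.19/5.05 + 7.39/0.00758 = 975.6 d.
q = Δh / Σ(b_i/K_i) = 3.60 / 975.6 = 0.003690 m/day.
In each layer the seepage velocity is v_i = q/n_i, so the layer transit time is t_i = b_i·n_i / q:
  layer 1 (karst limestone): t_1 = 3.19 × 0.15 / 0.003690 = 129.7 d
  layer 2 (silt): t_2 = 7.39 × 0.05 / 0.003690 = 100.1 d
Total t = Σ t_i = 229.8 days = 0.6292 years.

0.629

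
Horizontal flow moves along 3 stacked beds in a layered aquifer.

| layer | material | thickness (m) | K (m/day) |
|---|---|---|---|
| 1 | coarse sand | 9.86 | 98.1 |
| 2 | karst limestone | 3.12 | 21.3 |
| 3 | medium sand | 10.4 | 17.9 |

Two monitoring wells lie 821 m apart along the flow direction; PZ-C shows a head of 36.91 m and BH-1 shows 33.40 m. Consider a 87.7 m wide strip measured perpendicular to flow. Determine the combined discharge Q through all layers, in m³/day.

457

Flow is parallel to layering, so each bed carries its own Darcy discharge and the transmissivities add.
Σ(K_i·b_i) = 98.1×9.86 + 21.3×3.12 + 17.9×10.4 = 1220 m²/day.
Hydraulic gradient i = (36.91 − 33.40) / 821 = 3.51 / 821 = 0.004275.
Q = Σ(K_i·b_i) · W · i = 1220 × 87.7 × 0.004275 = 457.4 m³/day.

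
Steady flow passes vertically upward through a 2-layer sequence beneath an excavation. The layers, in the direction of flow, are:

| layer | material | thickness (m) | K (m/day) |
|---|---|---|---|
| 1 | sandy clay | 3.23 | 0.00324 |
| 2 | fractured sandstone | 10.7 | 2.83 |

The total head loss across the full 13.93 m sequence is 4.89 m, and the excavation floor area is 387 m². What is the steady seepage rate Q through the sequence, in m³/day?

Flow is perpendicular to layering, so the layers act in series and the equivalent K is the thickness-weighted harmonic mean.
Total thickness L = 3.23 + 10.7 = 13.93 m.
Σ(b_i/K_i) = 3.23/0.00324 + 10.7/2.83 = 1001 d.
K_eq = L / Σ(b_i/K_i) = 13.93 / 1001 = 0.01392 m/day.
Q = K_eq · A · (Δh/L) = 0.01392 × 387 × (4.89/13.93) = 1.891 m³/day.

1.89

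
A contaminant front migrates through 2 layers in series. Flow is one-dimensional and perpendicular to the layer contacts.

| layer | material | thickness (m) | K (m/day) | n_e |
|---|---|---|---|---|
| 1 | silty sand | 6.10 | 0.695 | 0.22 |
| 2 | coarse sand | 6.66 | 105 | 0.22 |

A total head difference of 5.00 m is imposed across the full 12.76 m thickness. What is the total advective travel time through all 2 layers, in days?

4.96

With flow normal to the layers, continuity requires the same specific discharge q through every layer.
Σ(b_i/K_i) = 6.10/0.695 + 6.66/105 = 8.840 d.
q = Δh / Σ(b_i/K_i) = 5.00 / 8.840 = 0.5656 m/day.
In each layer the seepage velocity is v_i = q/n_i, so the layer transit time is t_i = b_i·n_i / q:
  layer 1 (silty sand): t_1 = 6.10 × 0.22 / 0.5656 = 2.373 d
  layer 2 (coarse sand): t_2 = 6.66 × 0.22 / 0.5656 = 2.591 d
Total t = Σ t_i = 4.963 days.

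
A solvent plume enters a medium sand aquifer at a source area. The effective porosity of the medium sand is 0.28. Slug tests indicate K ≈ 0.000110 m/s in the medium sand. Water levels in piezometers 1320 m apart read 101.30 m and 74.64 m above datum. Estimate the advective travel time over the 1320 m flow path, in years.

Convert K: 0.000110 m/s × 86400 = 9.504 m/day.
Hydraulic gradient i = (101.30 − 74.64) / 1320 = 26.66 / 1320 = 0.02020.
Darcy flux q = K · i = 9.504 × 0.02020 = 0.1920 m/day.
Seepage velocity v = q / n_e = 0.1920 / 0.28 = 0.6855 m/day.
Travel time t = L / v = 1320 / 0.6855 = 1925 days = 5.272 years.

5.27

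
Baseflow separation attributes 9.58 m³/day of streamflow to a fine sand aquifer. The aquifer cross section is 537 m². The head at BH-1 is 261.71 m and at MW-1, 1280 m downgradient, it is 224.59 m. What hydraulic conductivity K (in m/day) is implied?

0.615

Hydraulic gradient i = (261.71 − 224.59) / 1280 = 37.12 / 1280 = 0.02900.
From Q = K·A·i, K = Q / (A·i) = 9.58 / (537.0 × 0.02900) = 0.6152 m/day.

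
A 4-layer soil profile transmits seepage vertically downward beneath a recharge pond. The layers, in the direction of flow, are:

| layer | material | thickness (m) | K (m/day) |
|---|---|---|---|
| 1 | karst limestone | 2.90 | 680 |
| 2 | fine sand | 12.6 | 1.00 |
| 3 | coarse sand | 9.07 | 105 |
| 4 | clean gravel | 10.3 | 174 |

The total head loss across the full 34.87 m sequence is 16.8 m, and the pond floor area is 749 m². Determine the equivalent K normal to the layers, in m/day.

2.73

Flow is perpendicular to layering, so the layers act in series and the equivalent K is the thickness-weighted harmonic mean.
Total thickness L = 2.90 + 12.6 + 9.07 + 10.3 = 34.87 m.
Σ(b_i/K_i) = 2.90/680 + 12.6/1.00 + 9.07/105 + 10.3/174 = 12.75 d.
K_eq = L / Σ(b_i/K_i) = 34.87 / 12.75 = 2.735 m/day.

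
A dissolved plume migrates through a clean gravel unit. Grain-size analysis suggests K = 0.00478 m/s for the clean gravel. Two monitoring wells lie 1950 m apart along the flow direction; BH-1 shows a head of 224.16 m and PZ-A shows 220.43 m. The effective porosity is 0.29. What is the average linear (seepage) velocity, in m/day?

Convert K: 0.00478 m/s × 86400 = 413.0 m/day.
Hydraulic gradient i = (224.16 − 220.43) / 1950 = 3.73 / 1950 = 0.001913.
Darcy flux q = K · i = 413.0 × 0.001913 = 0.7900 m/day.
Seepage velocity v = q / n_e = 0.7900 / 0.29 = 2.724 m/day.

2.72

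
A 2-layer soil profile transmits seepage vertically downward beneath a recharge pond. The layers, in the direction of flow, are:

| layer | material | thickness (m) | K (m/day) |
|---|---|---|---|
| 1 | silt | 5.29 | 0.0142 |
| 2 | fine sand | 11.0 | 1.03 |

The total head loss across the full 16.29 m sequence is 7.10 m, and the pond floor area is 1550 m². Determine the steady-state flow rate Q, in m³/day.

28.7

Flow is perpendicular to layering, so the layers act in series and the equivalent K is the thickness-weighted harmonic mean.
Total thickness L = 5.29 + 11.0 = 16.29 m.
Σ(b_i/K_i) = 5.29/0.0142 + 11.0/1.03 = 383.2 d.
K_eq = L / Σ(b_i/K_i) = 16.29 / 383.2 = 0.04251 m/day.
Q = K_eq · A · (Δh/L) = 0.04251 × 1550 × (7.10/16.29) = 28.72 m³/day.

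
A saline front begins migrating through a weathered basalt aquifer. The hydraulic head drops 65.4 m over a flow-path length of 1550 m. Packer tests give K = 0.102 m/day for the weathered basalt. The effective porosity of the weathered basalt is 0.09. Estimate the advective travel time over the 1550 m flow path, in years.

Hydraulic gradient i = Δh / L = 65.4 / 1550 = 0.04219.
Darcy flux q = K · i = 0.1020 × 0.04219 = 0.004304 m/day.
Seepage velocity v = q / n_e = 0.004304 / 0.09 = 0.04782 m/day.
Travel time t = L / v = 1550 / 0.04782 = 32414 days = 88.74 years.

88.7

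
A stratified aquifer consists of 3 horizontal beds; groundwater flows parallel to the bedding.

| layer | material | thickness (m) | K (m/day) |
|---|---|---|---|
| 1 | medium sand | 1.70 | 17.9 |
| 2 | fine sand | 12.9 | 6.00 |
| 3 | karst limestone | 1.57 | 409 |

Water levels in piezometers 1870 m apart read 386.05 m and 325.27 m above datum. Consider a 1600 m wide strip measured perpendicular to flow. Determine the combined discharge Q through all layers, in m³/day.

39000

Flow is parallel to layering, so each bed carries its own Darcy discharge and the transmissivities add.
Σ(K_i·b_i) = 17.9×1.70 + 6.00×12.9 + 409×1.57 = 750.0 m²/day.
Hydraulic gradient i = (386.05 − 325.27) / 1870 = 60.78 / 1870 = 0.03250.
Q = Σ(K_i·b_i) · W · i = 750.0 × 1600 × 0.03250 = 39001 m³/day.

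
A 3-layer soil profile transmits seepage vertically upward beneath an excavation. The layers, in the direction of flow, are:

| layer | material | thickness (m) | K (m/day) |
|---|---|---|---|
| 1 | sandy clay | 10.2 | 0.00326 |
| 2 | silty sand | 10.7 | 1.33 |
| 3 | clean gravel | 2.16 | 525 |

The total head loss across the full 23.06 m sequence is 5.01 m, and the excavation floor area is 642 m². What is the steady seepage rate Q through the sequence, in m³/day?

1.03

Flow is perpendicular to layering, so the layers act in series and the equivalent K is the thickness-weighted harmonic mean.
Total thickness L = 10.2 + 10.7 + 2.16 = 23.06 m.
Σ(b_i/K_i) = 10.2/0.00326 + 10.7/1.33 + 2.16/525 = 3137 d.
K_eq = L / Σ(b_i/K_i) = 23.06 / 3137 = 0.007351 m/day.
Q = K_eq · A · (Δh/L) = 0.007351 × 642 × (5.01/23.06) = 1.025 m³/day.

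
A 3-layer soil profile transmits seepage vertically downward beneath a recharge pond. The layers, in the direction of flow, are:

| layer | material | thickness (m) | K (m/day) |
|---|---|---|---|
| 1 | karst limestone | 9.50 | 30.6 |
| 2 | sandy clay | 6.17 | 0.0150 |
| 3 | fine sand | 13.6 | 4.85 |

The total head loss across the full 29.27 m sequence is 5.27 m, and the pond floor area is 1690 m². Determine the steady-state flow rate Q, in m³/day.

Flow is perpendicular to layering, so the layers act in series and the equivalent K is the thickness-weighted harmonic mean.
Total thickness L = 9.50 + 6.17 + 13.6 = 29.27 m.
Σ(b_i/K_i) = 9.50/30.6 + 6.17/0.0150 + 13.6/4.85 = 414.4 d.
K_eq = L / Σ(b_i/K_i) = 29.27 / 414.4 = 0.07062 m/day.
Q = K_eq · A · (Δh/L) = 0.07062 × 1690 × (5.27/29.27) = 21.49 m³/day.

21.5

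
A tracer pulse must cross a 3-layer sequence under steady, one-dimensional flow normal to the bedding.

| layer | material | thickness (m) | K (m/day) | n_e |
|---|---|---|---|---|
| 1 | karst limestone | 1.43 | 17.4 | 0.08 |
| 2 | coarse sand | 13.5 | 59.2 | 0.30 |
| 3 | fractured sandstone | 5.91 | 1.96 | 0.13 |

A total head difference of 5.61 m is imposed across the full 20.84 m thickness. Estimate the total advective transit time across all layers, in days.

2.92

With flow normal to the layers, continuity requires the same specific discharge q through every layer.
Σ(b_i/K_i) = 1.43/17.4 + 13.5/59.2 + 5.91/1.96 = 3.326 d.
q = Δh / Σ(b_i/K_i) = 5.61 / 3.326 = 1.687 m/day.
In each layer the seepage velocity is v_i = q/n_i, so the layer transit time is t_i = b_i·n_i / q:
  layer 1 (karst limestone): t_1 = 1.43 × 0.08 / 1.687 = 0.06781 d
  layer 2 (coarse sand): t_2 = 13.5 × 0.30 / 1.687 = 2.401 d
  layer 3 (fractured sandstone): t_3 = 5.91 × 0.13 / 1.687 = 0.4554 d
Total t = Σ t_i = 2.924 days.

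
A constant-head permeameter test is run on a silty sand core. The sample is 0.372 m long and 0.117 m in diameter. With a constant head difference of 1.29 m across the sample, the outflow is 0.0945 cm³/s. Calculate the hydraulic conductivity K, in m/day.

Cross-sectional area A = π·(d/2)² = π × (0.117/2)² = 0.01075 m².
Convert discharge: 0.0945 cm³/s = 9.450e-08 m³/s.
Darcy's law rearranged: K = Q·L / (A·Δh) = 9.450e-08 × 0.372 / (0.01075 × 1.29) = 2.535e-06 m/s = 0.2190 m/day.

0.219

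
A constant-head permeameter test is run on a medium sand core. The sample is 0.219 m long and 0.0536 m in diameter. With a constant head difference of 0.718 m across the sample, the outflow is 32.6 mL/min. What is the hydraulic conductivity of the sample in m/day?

6.35

Cross-sectional area A = π·(d/2)² = π × (0.0536/2)² = 0.002256 m².
Convert discharge: 32.6 mL/min = 5.433e-07 m³/s.
Darcy's law rearranged: K = Q·L / (A·Δh) = 5.433e-07 × 0.219 / (0.002256 × 0.718) = 7.345e-05 m/s = 6.346 m/day.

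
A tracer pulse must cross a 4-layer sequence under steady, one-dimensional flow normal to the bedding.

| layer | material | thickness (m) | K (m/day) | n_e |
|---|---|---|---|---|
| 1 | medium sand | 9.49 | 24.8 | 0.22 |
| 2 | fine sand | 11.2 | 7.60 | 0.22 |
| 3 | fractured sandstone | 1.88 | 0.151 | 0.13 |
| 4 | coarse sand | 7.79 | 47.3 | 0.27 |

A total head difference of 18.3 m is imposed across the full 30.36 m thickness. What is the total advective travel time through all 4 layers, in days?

With flow normal to the layers, continuity requires the same specific discharge q through every layer.
Σ(b_i/K_i) = 9.49/24.8 + 11.2/7.60 + 1.88/0.151 + 7.79/47.3 = 14.47 d.
q = Δh / Σ(b_i/K_i) = 18.3 / 14.47 = 1.265 m/day.
In each layer the seepage velocity is v_i = q/n_i, so the layer transit time is t_i = b_i·n_i / q:
  layer 1 (medium sand): t_1 = 9.49 × 0.22 / 1.265 = 1.651 d
  layer 2 (fine sand): t_2 = 11.2 × 0.22 / 1.265 = 1.948 d
  layer 3 (fractured sandstone): t_3 = 1.88 × 0.13 / 1.265 = 0.1933 d
  layer 4 (coarse sand): t_4 = 7.79 × 0.27 / 1.265 = 1.663 d
Total t = Σ t_i = 5.456 days.

5.46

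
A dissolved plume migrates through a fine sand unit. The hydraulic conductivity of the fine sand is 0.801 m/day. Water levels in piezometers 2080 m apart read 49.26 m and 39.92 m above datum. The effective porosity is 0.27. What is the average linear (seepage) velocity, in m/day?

Hydraulic gradient i = (49.26 − 39.92) / 2080 = 9.34 / 2080 = 0.004490.
Darcy flux q = K · i = 0.8010 × 0.004490 = 0.003597 m/day.
Seepage velocity v = q / n_e = 0.003597 / 0.27 = 0.01332 m/day.

0.0133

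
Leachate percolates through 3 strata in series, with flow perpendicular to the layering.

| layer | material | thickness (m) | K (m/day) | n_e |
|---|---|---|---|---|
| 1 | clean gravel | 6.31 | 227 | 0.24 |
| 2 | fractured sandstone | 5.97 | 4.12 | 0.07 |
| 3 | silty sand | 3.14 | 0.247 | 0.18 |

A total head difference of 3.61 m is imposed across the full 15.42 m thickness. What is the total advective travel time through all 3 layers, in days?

9.82

With flow normal to the layers, continuity requires the same specific discharge q through every layer.
Σ(b_i/K_i) = 6.31/227 + 5.97/4.12 + 3.14/0.247 = 14.19 d.
q = Δh / Σ(b_i/K_i) = 3.61 / 14.19 = 0.2544 m/day.
In each layer the seepage velocity is v_i = q/n_i, so the layer transit time is t_i = b_i·n_i / q:
  layer 1 (clean gravel): t_1 = 6.31 × 0.24 / 0.2544 = 5.952 d
  layer 2 (fractured sandstone): t_2 = 5.97 × 0.07 / 0.2544 = 1.643 d
  layer 3 (silty sand): t_3 = 3.14 × 0.18 / 0.2544 = 2.222 d
Total t = Σ t_i = 9.817 days.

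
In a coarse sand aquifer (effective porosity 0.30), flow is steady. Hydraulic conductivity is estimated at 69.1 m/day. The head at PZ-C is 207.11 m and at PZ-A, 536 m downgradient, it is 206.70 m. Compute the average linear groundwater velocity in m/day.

Hydraulic gradient i = (207.11 − 206.70) / 536 = 0.41 / 536 = 0.0007649.
Darcy flux q = K · i = 69.10 × 0.0007649 = 0.05286 m/day.
Seepage velocity v = q / n_e = 0.05286 / 0.30 = 0.1762 m/day.

0.176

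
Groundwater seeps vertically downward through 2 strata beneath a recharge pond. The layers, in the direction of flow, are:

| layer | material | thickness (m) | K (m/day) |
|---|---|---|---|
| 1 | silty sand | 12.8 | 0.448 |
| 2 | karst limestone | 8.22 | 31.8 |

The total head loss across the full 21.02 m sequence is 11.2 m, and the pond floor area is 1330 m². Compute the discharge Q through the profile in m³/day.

Flow is perpendicular to layering, so the layers act in series and the equivalent K is the thickness-weighted harmonic mean.
Total thickness L = 12.8 + 8.22 = 21.02 m.
Σ(b_i/K_i) = 12.8/0.448 + 8.22/31.8 = 28.83 d.
K_eq = L / Σ(b_i/K_i) = 21.02 / 28.83 = 0.7291 m/day.
Q = K_eq · A · (Δh/L) = 0.7291 × 1330 × (11.2/21.02) = 516.7 m³/day.

517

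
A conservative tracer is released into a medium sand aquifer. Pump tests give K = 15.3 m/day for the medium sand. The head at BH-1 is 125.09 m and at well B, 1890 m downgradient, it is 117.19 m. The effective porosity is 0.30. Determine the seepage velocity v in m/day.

Hydraulic gradient i = (125.09 − 117.19) / 1890 = 7.9 / 1890 = 0.004180.
Darcy flux q = K · i = 15.30 × 0.004180 = 0.06395 m/day.
Seepage velocity v = q / n_e = 0.06395 / 0.30 = 0.2132 m/day.

0.213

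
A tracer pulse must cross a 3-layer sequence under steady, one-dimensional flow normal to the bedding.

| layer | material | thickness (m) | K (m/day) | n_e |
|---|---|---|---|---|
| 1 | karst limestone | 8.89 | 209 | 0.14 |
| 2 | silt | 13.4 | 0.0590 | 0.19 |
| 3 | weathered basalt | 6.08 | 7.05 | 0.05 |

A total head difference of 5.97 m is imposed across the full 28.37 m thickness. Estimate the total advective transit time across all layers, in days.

156

With flow normal to the layers, continuity requires the same specific discharge q through every layer.
Σ(b_i/K_i) = 8.89/209 + 13.4/0.0590 + 6.08/7.05 = 228.0 d.
q = Δh / Σ(b_i/K_i) = 5.97 / 228.0 = 0.02618 m/day.
In each layer the seepage velocity is v_i = q/n_i, so the layer transit time is t_i = b_i·n_i / q:
  layer 1 (karst limestone): t_1 = 8.89 × 0.14 / 0.02618 = 47.54 d
  layer 2 (silt): t_2 = 13.4 × 0.19 / 0.02618 = 97.24 d
  layer 3 (weathered basalt): t_3 = 6.08 × 0.05 / 0.02618 = 11.61 d
Total t = Σ t_i = 156.4 days.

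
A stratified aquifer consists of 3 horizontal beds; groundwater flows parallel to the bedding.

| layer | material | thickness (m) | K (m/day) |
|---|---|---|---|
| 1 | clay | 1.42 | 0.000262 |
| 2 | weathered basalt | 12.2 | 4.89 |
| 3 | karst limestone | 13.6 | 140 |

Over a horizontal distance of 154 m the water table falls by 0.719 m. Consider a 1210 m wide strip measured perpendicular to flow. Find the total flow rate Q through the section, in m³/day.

11100

Flow is parallel to layering, so each bed carries its own Darcy discharge and the transmissivities add.
Σ(K_i·b_i) = 0.000262×1.42 + 4.89×12.2 + 140×13.6 = 1964 m²/day.
Hydraulic gradient i = Δh / L = 0.719 / 154 = 0.004669.
Q = Σ(K_i·b_i) · W · i = 1964 × 1210 × 0.004669 = 11093 m³/day.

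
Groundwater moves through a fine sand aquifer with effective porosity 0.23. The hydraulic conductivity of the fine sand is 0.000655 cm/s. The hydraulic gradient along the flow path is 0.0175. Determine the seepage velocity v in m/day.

Convert K: 0.000655 cm/s × 864 = 0.5659 m/day.
Hydraulic gradient i = 0.0175.
Darcy flux q = K · i = 0.5659 × 0.01750 = 0.009904 m/day.
Seepage velocity v = q / n_e = 0.009904 / 0.23 = 0.04306 m/day.

0.0431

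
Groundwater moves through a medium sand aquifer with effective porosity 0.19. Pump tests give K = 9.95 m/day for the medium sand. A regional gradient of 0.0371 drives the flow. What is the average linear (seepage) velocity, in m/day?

1.94

Hydraulic gradient i = 0.0371.
Darcy flux q = K · i = 9.950 × 0.03710 = 0.3691 m/day.
Seepage velocity v = q / n_e = 0.3691 / 0.19 = 1.943 m/day.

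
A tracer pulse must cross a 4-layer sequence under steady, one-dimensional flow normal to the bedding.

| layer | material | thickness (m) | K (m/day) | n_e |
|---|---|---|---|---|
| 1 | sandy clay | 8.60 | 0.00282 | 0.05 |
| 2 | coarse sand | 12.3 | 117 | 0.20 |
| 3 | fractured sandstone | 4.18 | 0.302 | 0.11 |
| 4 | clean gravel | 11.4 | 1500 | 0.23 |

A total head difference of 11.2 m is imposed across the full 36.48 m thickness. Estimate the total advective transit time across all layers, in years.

4.47

With flow normal to the layers, continuity requires the same specific discharge q through every layer.
Σ(b_i/K_i) = 8.60/0.00282 + 12.3/117 + 4.18/0.302 + 11.4/1500 = 3064 d.
q = Δh / Σ(b_i/K_i) = 11.2 / 3064 = 0.003656 m/day.
In each layer the seepage velocity is v_i = q/n_i, so the layer transit time is t_i = b_i·n_i / q:
  layer 1 (sandy clay): t_1 = 8.60 × 0.05 / 0.003656 = 117.6 d
  layer 2 (coarse sand): t_2 = 12.3 × 0.20 / 0.003656 = 672.9 d
  layer 3 (fractured sandstone): t_3 = 4.18 × 0.11 / 0.003656 = 125.8 d
  layer 4 (clean gravel): t_4 = 11.4 × 0.23 / 0.003656 = 717.2 d
Total t = Σ t_i = 1634 days = 4.472 years.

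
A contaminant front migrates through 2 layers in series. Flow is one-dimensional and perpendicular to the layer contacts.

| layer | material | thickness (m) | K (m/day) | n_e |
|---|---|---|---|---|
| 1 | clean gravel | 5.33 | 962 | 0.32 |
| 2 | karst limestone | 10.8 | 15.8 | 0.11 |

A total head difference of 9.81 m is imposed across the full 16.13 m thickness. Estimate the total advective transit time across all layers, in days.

0.203

With flow normal to the layers, continuity requires the same specific discharge q through every layer.
Σ(b_i/K_i) = 5.33/962 + 10.8/15.8 = 0.6891 d.
q = Δh / Σ(b_i/K_i) = 9.81 / 0.6891 = 14.24 m/day.
In each layer the seepage velocity is v_i = q/n_i, so the layer transit time is t_i = b_i·n_i / q:
  layer 1 (clean gravel): t_1 = 5.33 × 0.32 / 14.24 = 0.1198 d
  layer 2 (karst limestone): t_2 = 10.8 × 0.11 / 14.24 = 0.08345 d
Total t = Σ t_i = 0.2033 days.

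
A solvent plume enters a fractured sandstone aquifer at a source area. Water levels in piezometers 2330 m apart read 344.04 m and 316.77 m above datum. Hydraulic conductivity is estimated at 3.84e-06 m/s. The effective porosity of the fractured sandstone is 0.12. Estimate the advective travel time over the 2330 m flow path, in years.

197

Convert K: 3.84e-06 m/s × 86400 = 0.3318 m/day.
Hydraulic gradient i = (344.04 − 316.77) / 2330 = 27.27 / 2330 = 0.01170.
Darcy flux q = K · i = 0.3318 × 0.01170 = 0.003883 m/day.
Seepage velocity v = q / n_e = 0.003883 / 0.12 = 0.03236 m/day.
Travel time t = L / v = 2330 / 0.03236 = 72005 days = 197.1 years.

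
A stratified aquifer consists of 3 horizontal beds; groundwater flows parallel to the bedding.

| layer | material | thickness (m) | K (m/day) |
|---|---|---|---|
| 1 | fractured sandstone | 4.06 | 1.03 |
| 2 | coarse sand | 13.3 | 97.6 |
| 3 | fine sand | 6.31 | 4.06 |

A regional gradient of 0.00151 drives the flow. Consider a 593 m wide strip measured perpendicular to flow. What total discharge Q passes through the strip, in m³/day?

1190

Flow is parallel to layering, so each bed carries its own Darcy discharge and the transmissivities add.
Σ(K_i·b_i) = 1.03×4.06 + 97.6×13.3 + 4.06×6.31 = 1328 m²/day.
Hydraulic gradient i = 0.00151.
Q = Σ(K_i·b_i) · W · i = 1328 × 593 × 0.001510 = 1189 m³/day.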